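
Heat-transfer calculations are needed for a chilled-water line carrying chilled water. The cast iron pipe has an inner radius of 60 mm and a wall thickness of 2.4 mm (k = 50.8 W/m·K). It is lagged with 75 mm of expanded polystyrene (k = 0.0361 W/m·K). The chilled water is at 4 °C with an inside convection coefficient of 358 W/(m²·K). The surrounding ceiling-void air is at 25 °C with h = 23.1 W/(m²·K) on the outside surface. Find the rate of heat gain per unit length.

Per-layer cylindrical resistances, series-summed:
R_inner film = 1/(h_i·2πr₁L) = 1/(358×2π×0.06×1) = 0.007409 K/W
R_cast iron pipe wall = ln(62.4/60)/(2π×50.8×1) = 1.229×10^-4 K/W
R_expanded polystyrene = ln(137.4/62.4)/(2π×0.0361×1) = 3.48 K/W
R_outer film = 1/(h_o·2πr_oL) = 1/(23.1×2π×0.1374×1) = 0.05014 K/W
R_total = 3.538 K/W
Q = ΔT/R_total = 21/3.538

q′ ≈ 5.94 W/m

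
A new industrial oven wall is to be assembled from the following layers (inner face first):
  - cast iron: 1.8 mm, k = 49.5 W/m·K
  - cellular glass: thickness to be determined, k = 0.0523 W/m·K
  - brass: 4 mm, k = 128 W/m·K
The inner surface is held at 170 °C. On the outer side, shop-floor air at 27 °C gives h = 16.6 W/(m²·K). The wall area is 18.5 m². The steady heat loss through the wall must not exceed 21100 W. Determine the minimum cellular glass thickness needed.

L ≈ 3.4 mm

Model the wall as resistances in series:
R_cast iron = L/(kA) = 0.0018/(49.5×18.5) = 1.966×10^-6 K/W
R_brass = L/(kA) = 0.004/(128×18.5) = 1.689×10^-6 K/W
R_outer film = 1/(h_o·A) = 1/(16.6×18.5) = 0.003256 K/W
Sum of the known resistances R_other = 0.00326 K/W
Required total resistance R_tot = ΔT/Q_allow = 143/21100 = 0.006777 K/W
R_cellular glass = R_tot − R_other = 0.003517 K/W
L = R·k·A = 0.003517×0.0523×18.5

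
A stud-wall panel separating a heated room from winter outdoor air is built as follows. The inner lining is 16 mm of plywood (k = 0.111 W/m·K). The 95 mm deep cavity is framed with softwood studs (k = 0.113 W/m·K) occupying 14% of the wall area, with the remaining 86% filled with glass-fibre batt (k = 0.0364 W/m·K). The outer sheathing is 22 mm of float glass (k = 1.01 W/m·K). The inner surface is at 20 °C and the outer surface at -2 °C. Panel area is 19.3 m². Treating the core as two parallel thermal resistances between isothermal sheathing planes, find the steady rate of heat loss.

Q ≈ 195 W

Sheathing layers in series; stud and cavity paths in parallel between them.
R_inner = 0.016/(0.111×19.3) = 0.007469 K/W
R_stud  = 0.095/(0.113×0.14×19.3) = 0.3111 K/W
R_cav   = 0.095/(0.0364×0.86×19.3) = 0.1572 K/W
1/R_core = 1/R_stud + 1/R_cav → R_core = 0.1045 K/W
R_outer = 0.022/(1.01×19.3) = 0.001129 K/W
R_total = 0.1131 K/W
Q = ΔT/R_total = 22/0.1131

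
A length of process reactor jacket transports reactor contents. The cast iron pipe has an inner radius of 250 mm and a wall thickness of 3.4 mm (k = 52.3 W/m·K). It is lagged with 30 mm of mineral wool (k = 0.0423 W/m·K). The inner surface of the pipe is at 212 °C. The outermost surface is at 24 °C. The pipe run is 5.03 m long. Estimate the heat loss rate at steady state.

Q ≈ 2250 W

For a radial system each layer contributes R = ln(r_out/r_in)/(2πkL); films add R = 1/(hA).
R_cast iron pipe wall = ln(253.4/250)/(2π×52.3×5.03) = 8.172×10^-6 K/W
R_mineral wool = ln(283.4/253.4)/(2π×0.0423×5.03) = 0.0837 K/W
R_total = 0.0837 K/W
Q = ΔT/R_total = 188/0.0837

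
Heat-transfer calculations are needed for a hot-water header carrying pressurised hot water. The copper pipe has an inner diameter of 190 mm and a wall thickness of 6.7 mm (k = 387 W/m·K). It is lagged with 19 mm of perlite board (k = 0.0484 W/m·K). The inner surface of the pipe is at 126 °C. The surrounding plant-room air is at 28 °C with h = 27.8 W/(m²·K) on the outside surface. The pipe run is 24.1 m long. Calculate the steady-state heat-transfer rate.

Q ≈ 3870 W

Treating each annulus and film as a series resistance:
R_copper pipe wall = ln(101.7/95)/(2π×387×24.1) = 1.163×10^-6 K/W
R_perlite board = ln(120.7/101.7)/(2π×0.0484×24.1) = 0.02337 K/W
R_outer film = 1/(h_o·2πr_oL) = 1/(27.8×2π×0.1207×24.1) = 0.001968 K/W
R_total = 0.02534 K/W
Q = ΔT/R_total = 98/0.02534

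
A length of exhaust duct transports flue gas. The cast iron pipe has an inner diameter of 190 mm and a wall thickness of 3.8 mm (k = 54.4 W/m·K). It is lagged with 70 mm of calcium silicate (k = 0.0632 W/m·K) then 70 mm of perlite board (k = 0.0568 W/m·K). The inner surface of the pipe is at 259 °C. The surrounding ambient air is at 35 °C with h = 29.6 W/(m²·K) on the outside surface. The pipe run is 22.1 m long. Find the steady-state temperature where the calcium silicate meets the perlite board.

T ≈ 130 °C

Treating each annulus and film as a series resistance:
R_cast iron pipe wall = ln(98.8/95)/(2π×54.4×22.1) = 5.192×10^-6 K/W
R_calcium silicate = ln(168.8/98.8)/(2π×0.0632×22.1) = 0.06103 K/W
R_perlite board = ln(238.8/168.8)/(2π×0.0568×22.1) = 0.04398 K/W
R_outer film = 1/(h_o·2πr_oL) = 1/(29.6×2π×0.2388×22.1) = 0.001019 K/W
R_total = 0.106 K/W
Q = ΔT/R_total = 224/0.106
Q = 2110 W
T_interface = T_inner − Q·ΣR(inner→interface) = 259 − 2110×0.06104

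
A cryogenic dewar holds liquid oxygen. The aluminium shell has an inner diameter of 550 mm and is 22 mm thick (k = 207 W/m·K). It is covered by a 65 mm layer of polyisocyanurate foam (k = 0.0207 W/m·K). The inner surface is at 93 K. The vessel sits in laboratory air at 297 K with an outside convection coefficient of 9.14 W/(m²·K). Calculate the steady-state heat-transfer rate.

Q ≈ 85.3 W

Each spherical layer contributes R = (1/r_i − 1/r_o)/(4πk):
R_aluminium shell = (1/0.275 − 1/0.297)/(4π×207) = 1.036×10^-4 K/W
R_polyisocyanurate foam = (1/0.297 − 1/0.362)/(4π×0.0207) = 2.324 K/W
R_outer film = 1/(h·4πr_o²) = 1/(9.14×4π×0.362²) = 0.06644 K/W
R_total = 2.391 K/W
Q = ΔT/R_total = 204/2.391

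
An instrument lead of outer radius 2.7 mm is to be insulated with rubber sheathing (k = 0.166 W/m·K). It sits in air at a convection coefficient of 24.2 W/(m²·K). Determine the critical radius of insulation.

For a cylinder r_cr = k/h = 0.166/24.2
r_cr = 6.86 mm; since the bare radius (2.7 mm) is below r_cr, adding a thin layer of insulation will *increase* heat loss.

r_cr ≈ 6.86 mm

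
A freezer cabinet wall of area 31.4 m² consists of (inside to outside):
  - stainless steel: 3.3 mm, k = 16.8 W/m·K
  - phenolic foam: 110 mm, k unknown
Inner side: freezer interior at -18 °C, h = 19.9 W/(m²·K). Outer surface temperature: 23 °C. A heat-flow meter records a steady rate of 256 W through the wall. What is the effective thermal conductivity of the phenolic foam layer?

k ≈ 0.0221 W/(m·K)

Using the resistance-network approach (series):
R_inner film = 1/(h_i·A) = 1/(19.9×31.4) = 0.0016 K/W
R_stainless steel = L/(kA) = 0.0033/(16.8×31.4) = 6.256×10^-6 K/W
Sum of known resistances R_other = 0.001607 K/W
Total R = ΔT/Q = 41/256 = 0.1602 K/W
R_phenolic foam = R_total − R_other = 0.1585 K/W
k = L/(R·A) = 0.11/(0.1585×31.4)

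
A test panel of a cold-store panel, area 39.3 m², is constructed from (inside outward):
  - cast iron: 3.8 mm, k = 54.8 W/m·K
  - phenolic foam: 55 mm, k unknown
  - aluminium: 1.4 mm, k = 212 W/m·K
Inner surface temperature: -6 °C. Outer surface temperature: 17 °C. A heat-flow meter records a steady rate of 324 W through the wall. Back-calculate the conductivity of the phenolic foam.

k ≈ 0.0197 W/(m·K)

Series thermal resistances:
R_cast iron = L/(kA) = 0.0038/(54.8×39.3) = 1.764×10^-6 K/W
R_aluminium = L/(kA) = 0.0014/(212×39.3) = 1.68×10^-7 K/W
Sum of known resistances R_other = 1.932×10^-6 K/W
Total R = ΔT/Q = 23/324 = 0.07099 K/W
R_phenolic foam = R_total − R_other = 0.07099 K/W
k = L/(R·A) = 0.055/(0.07099×39.3)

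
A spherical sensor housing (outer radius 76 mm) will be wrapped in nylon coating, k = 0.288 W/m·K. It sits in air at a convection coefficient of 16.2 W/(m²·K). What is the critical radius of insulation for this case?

r_cr ≈ 35.6 mm

For a sphere r_cr = 2k/h = 2×0.288/16.2
r_cr = 35.6 mm; since the bare radius (76 mm) is above r_cr, any added insulation will reduce heat loss.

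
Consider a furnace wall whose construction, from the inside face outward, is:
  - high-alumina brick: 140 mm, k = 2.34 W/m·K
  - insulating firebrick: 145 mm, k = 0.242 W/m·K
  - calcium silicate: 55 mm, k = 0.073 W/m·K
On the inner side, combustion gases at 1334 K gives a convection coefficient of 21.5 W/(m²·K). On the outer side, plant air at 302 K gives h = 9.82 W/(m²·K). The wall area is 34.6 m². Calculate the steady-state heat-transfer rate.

Treating each layer as a thermal resistance in series:
R_inner film = 1/(h_i·A) = 1/(21.5×34.6) = 0.001344 K/W
R_high-alumina brick = L/(kA) = 0.14/(2.34×34.6) = 0.001729 K/W
R_insulating firebrick = L/(kA) = 0.145/(0.242×34.6) = 0.01732 K/W
R_calcium silicate = L/(kA) = 0.055/(0.073×34.6) = 0.02178 K/W
R_outer film = 1/(h_o·A) = 1/(9.82×34.6) = 0.002943 K/W
R_total = 0.04511 K/W
Q = ΔT / R_total = 1032 / 0.04511

Q ≈ 22900 W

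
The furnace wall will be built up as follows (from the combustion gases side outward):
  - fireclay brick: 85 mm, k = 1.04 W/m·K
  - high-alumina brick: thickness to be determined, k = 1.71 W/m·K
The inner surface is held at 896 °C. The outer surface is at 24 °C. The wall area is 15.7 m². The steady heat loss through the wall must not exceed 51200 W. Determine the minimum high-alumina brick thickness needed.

L ≈ 317 mm

Model the wall as resistances in series:
R_fireclay brick = L/(kA) = 0.085/(1.04×15.7) = 0.005206 K/W
Sum of the known resistances R_other = 0.005206 K/W
Required total resistance R_tot = ΔT/Q_allow = 872/51200 = 0.01703 K/W
R_high-alumina brick = R_tot − R_other = 0.01183 K/W
L = R·k·A = 0.01183×1.71×15.7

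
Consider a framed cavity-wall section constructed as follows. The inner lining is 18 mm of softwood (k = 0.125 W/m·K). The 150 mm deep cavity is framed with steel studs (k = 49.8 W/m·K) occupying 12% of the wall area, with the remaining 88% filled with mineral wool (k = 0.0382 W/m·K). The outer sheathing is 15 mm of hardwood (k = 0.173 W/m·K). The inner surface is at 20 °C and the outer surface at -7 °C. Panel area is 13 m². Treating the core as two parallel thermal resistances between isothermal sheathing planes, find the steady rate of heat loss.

Sheathing layers in series; stud and cavity paths in parallel between them.
R_inner = 0.018/(0.125×13) = 0.01108 K/W
R_stud  = 0.15/(49.8×0.12×13) = 0.001931 K/W
R_cav   = 0.15/(0.0382×0.88×13) = 0.3432 K/W
1/R_core = 1/R_stud + 1/R_cav → R_core = 0.00192 K/W
R_outer = 0.015/(0.173×13) = 0.00667 K/W
R_total = 0.01967 K/W
Q = ΔT/R_total = 27/0.01967

Q ≈ 1370 W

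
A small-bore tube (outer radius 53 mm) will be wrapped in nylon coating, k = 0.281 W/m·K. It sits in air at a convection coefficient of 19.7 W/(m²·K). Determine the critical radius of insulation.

r_cr ≈ 14.3 mm

For a cylinder r_cr = k/h = 0.281/19.7
r_cr = 14.3 mm; since the bare radius (53 mm) is above r_cr, any added insulation will reduce heat loss.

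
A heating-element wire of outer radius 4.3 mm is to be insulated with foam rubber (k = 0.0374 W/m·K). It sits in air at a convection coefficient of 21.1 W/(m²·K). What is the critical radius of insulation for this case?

r_cr ≈ 1.77 mm

For a cylinder r_cr = k/h = 0.0374/21.1
r_cr = 1.77 mm; since the bare radius (4.3 mm) is above r_cr, any added insulation will reduce heat loss.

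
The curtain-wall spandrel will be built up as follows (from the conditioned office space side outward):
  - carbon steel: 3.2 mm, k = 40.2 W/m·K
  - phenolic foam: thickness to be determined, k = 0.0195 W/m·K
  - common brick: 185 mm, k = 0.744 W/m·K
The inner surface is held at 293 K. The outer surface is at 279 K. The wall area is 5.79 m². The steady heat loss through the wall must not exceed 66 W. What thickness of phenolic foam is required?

L ≈ 19.1 mm

Series thermal resistances:
R_carbon steel = L/(kA) = 0.0032/(40.2×5.79) = 1.375×10^-5 K/W
R_common brick = L/(kA) = 0.185/(0.744×5.79) = 0.04295 K/W
Sum of the known resistances R_other = 0.04296 K/W
Required total resistance R_tot = ΔT/Q_allow = 14/66 = 0.2121 K/W
R_phenolic foam = R_tot − R_other = 0.1692 K/W
L = R·k·A = 0.1692×0.0195×5.79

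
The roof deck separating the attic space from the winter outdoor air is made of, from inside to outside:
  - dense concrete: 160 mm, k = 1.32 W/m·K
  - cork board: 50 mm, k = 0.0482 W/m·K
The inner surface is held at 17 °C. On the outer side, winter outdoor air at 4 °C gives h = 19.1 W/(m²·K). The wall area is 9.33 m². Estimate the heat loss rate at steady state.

Thermal resistances in series:
R_dense concrete = L/(kA) = 0.16/(1.32×9.33) = 0.01299 K/W
R_cork board = L/(kA) = 0.05/(0.0482×9.33) = 0.1112 K/W
R_outer film = 1/(h_o·A) = 1/(19.1×9.33) = 0.005612 K/W
R_total = 0.1298 K/W
Q = ΔT / R_total = 13 / 0.1298

Q ≈ 100 W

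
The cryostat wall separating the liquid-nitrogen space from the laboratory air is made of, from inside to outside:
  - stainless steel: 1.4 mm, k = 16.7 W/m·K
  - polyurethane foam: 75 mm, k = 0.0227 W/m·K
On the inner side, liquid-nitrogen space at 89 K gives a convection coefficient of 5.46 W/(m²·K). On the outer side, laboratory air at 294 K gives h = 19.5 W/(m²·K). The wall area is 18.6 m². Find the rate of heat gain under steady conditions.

Model the wall as resistances in series:
R_inner film = 1/(h_i·A) = 1/(5.46×18.6) = 0.009847 K/W
R_stainless steel = L/(kA) = 0.0014/(16.7×18.6) = 4.507×10^-6 K/W
R_polyurethane foam = L/(kA) = 0.075/(0.0227×18.6) = 0.1776 K/W
R_outer film = 1/(h_o·A) = 1/(19.5×18.6) = 0.002757 K/W
R_total = 0.1902 K/W
Q = ΔT / R_total = 205 / 0.1902

Q ≈ 1080 W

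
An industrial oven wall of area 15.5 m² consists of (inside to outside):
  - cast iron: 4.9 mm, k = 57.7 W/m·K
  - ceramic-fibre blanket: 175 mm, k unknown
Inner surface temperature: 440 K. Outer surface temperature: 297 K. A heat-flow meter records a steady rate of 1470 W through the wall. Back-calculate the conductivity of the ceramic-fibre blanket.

Series thermal resistances:
R_cast iron = L/(kA) = 0.0049/(57.7×15.5) = 5.479×10^-6 K/W
Sum of known resistances R_other = 5.479×10^-6 K/W
Total R = ΔT/Q = 143/1470 = 0.09728 K/W
R_ceramic-fibre blanket = R_total − R_other = 0.09727 K/W
k = L/(R·A) = 0.175/(0.09727×15.5)

k ≈ 0.116 W/(m·K)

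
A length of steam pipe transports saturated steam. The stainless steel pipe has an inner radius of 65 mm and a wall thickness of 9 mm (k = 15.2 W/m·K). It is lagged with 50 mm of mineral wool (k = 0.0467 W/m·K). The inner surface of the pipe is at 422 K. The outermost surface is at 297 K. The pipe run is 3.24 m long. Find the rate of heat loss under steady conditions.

Q ≈ 230 W

Per-layer cylindrical resistances, series-summed:
R_stainless steel pipe wall = ln(74/65)/(2π×15.2×3.24) = 4.191×10^-4 K/W
R_mineral wool = ln(124/74)/(2π×0.0467×3.24) = 0.543 K/W
R_total = 0.5434 K/W
Q = ΔT/R_total = 125/0.5434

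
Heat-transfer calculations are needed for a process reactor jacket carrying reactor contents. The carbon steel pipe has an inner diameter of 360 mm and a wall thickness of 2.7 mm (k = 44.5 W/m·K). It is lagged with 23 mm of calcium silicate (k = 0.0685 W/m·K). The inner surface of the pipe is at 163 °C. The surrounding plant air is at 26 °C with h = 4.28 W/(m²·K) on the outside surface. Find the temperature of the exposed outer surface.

Radial resistances (cylindrical: R_cond = ln(r_o/r_i)/(2πkL), R_conv = 1/(h·2πrL)):
R_carbon steel pipe wall = ln(182.7/180)/(2π×44.5×1) = 5.325×10^-5 K/W
R_calcium silicate = ln(205.7/182.7)/(2π×0.0685×1) = 0.2755 K/W
R_outer film = 1/(h_o·2πr_oL) = 1/(4.28×2π×0.2057×1) = 0.1808 K/W
R_total = 0.4563 K/W
Q = ΔT/R_total = 137/0.4563
Q = 300 W/m
T_interface = T_inner − Q·ΣR(inner→interface) = 163 − 300×0.2756

T ≈ 80.3 °C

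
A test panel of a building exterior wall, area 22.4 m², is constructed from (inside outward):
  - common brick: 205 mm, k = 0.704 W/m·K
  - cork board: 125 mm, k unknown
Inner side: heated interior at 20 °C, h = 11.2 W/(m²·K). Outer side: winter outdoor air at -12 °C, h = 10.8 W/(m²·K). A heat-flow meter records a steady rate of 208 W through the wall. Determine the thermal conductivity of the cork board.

k ≈ 0.042 W/(m·K)

Series thermal resistances:
R_inner film = 1/(h_i·A) = 1/(11.2×22.4) = 0.003986 K/W
R_common brick = L/(kA) = 0.205/(0.704×22.4) = 0.013 K/W
R_outer film = 1/(h_o·A) = 1/(10.8×22.4) = 0.004134 K/W
Sum of known resistances R_other = 0.02112 K/W
Total R = ΔT/Q = 32/208 = 0.1538 K/W
R_cork board = R_total − R_other = 0.1327 K/W
k = L/(R·A) = 0.125/(0.1327×22.4)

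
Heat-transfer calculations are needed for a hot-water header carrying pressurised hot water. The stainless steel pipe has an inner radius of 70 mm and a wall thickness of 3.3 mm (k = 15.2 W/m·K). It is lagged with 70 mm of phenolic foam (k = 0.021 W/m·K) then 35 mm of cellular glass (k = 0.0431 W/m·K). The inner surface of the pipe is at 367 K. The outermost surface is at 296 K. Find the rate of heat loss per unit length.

Per-layer cylindrical resistances, series-summed:
R_stainless steel pipe wall = ln(73.3/70)/(2π×15.2×1) = 4.823×10^-4 K/W
R_phenolic foam = ln(143.3/73.3)/(2π×0.021×1) = 5.081 K/W
R_cellular glass = ln(178.3/143.3)/(2π×0.0431×1) = 0.807 K/W
R_total = 5.888 K/W
Q = ΔT/R_total = 71/5.888

q′ ≈ 12.1 W/m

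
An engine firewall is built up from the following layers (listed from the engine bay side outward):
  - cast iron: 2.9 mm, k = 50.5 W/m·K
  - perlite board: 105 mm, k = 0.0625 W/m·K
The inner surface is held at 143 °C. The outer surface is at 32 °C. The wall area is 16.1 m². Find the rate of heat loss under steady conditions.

Q ≈ 1060 W

Thermal resistances in series:
R_cast iron = L/(kA) = 0.0029/(50.5×16.1) = 3.567×10^-6 K/W
R_perlite board = L/(kA) = 0.105/(0.0625×16.1) = 0.1043 K/W
R_total = 0.1044 K/W
Q = ΔT / R_total = 111 / 0.1044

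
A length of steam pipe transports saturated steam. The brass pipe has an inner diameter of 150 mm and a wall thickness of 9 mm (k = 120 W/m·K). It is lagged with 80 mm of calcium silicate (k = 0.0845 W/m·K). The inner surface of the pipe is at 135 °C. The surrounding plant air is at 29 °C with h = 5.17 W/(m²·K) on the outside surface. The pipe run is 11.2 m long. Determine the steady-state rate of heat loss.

Radial resistances (cylindrical: R_cond = ln(r_o/r_i)/(2πkL), R_conv = 1/(h·2πrL)):
R_brass pipe wall = ln(84/75)/(2π×120×11.2) = 1.342×10^-5 K/W
R_calcium silicate = ln(164/84)/(2π×0.0845×11.2) = 0.1125 K/W
R_outer film = 1/(h_o·2πr_oL) = 1/(5.17×2π×0.164×11.2) = 0.01676 K/W
R_total = 0.1293 K/W
Q = ΔT/R_total = 106/0.1293

Q ≈ 820 W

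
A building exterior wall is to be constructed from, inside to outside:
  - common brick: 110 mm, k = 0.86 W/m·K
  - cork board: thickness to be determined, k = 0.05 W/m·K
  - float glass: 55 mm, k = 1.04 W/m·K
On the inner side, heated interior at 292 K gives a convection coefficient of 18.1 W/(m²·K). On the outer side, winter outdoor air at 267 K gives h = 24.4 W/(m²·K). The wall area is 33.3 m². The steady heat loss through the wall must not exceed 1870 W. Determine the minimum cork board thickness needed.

L ≈ 8.41 mm

Series thermal resistances:
R_inner film = 1/(h_i·A) = 1/(18.1×33.3) = 0.001659 K/W
R_common brick = L/(kA) = 0.11/(0.86×33.3) = 0.003841 K/W
R_float glass = L/(kA) = 0.055/(1.04×33.3) = 0.001588 K/W
R_outer film = 1/(h_o·A) = 1/(24.4×33.3) = 0.001231 K/W
Sum of the known resistances R_other = 0.008319 K/W
Required total resistance R_tot = ΔT/Q_allow = 25/1870 = 0.01337 K/W
R_cork board = R_tot − R_other = 0.00505 K/W
L = R·k·A = 0.00505×0.05×33.3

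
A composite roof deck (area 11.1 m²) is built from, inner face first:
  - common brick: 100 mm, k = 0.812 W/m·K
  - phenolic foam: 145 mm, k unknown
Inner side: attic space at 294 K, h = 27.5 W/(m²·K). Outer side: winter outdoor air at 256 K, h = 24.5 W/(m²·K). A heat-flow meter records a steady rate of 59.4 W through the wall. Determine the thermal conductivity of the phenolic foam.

k ≈ 0.021 W/(m·K)

Thermal resistances in series:
R_inner film = 1/(h_i·A) = 1/(27.5×11.1) = 0.003276 K/W
R_common brick = L/(kA) = 0.1/(0.812×11.1) = 0.01109 K/W
R_outer film = 1/(h_o·A) = 1/(24.5×11.1) = 0.003677 K/W
Sum of known resistances R_other = 0.01805 K/W
Total R = ΔT/Q = 38/59.4 = 0.6397 K/W
R_phenolic foam = R_total − R_other = 0.6217 K/W
k = L/(R·A) = 0.145/(0.6217×11.1)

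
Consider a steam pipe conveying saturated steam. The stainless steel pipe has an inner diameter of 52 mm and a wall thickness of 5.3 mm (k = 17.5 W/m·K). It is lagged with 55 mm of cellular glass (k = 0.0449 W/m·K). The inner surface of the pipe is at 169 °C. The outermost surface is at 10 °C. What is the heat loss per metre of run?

Treating each annulus and film as a series resistance:
R_stainless steel pipe wall = ln(31.3/26)/(2π×17.5×1) = 0.001687 K/W
R_cellular glass = ln(86.3/31.3)/(2π×0.0449×1) = 3.595 K/W
R_total = 3.597 K/W
Q = ΔT/R_total = 159/3.597

q′ ≈ 44.2 W/m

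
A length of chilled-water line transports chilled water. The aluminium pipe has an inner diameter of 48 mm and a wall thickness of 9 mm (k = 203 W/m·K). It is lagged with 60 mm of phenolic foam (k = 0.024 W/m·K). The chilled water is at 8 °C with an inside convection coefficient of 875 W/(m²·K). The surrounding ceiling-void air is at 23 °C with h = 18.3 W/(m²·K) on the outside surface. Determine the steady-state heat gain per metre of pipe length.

q′ ≈ 2.15 W/m

Radial resistances (cylindrical: R_cond = ln(r_o/r_i)/(2πkL), R_conv = 1/(h·2πrL)):
R_inner film = 1/(h_i·2πr₁L) = 1/(875×2π×0.024×1) = 0.007579 K/W
R_aluminium pipe wall = ln(33/24)/(2π×203×1) = 2.497×10^-4 K/W
R_phenolic foam = ln(93/33)/(2π×0.024×1) = 6.871 K/W
R_outer film = 1/(h_o·2πr_oL) = 1/(18.3×2π×0.093×1) = 0.09352 K/W
R_total = 6.972 K/W
Q = ΔT/R_total = 15/6.972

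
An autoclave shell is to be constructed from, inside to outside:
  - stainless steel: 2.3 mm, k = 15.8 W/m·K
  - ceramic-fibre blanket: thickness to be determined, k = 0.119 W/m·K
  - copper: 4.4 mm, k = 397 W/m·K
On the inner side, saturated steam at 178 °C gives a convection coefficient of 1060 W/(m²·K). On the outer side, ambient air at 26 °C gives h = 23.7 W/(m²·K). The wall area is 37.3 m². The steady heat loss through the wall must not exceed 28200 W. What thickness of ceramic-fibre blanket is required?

Series thermal resistances:
R_inner film = 1/(h_i·A) = 1/(1060×37.3) = 2.529×10^-5 K/W
R_stainless steel = L/(kA) = 0.0023/(15.8×37.3) = 3.903×10^-6 K/W
R_copper = L/(kA) = 0.0044/(397×37.3) = 2.971×10^-7 K/W
R_outer film = 1/(h_o·A) = 1/(23.7×37.3) = 0.001131 K/W
Sum of the known resistances R_other = 0.001161 K/W
Required total resistance R_tot = ΔT/Q_allow = 152/28200 = 0.00539 K/W
R_ceramic-fibre blanket = R_tot − R_other = 0.004229 K/W
L = R·k·A = 0.004229×0.119×37.3

L ≈ 18.8 mm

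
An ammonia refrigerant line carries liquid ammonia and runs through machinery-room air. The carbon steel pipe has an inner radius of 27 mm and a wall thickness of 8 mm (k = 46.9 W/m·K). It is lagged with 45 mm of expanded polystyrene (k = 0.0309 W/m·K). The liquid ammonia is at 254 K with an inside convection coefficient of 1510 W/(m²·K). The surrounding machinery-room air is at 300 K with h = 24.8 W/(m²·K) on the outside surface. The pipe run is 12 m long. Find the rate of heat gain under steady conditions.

Q ≈ 127 W

Per-layer cylindrical resistances, series-summed:
R_inner film = 1/(h_i·2πr₁L) = 1/(1510×2π×0.027×12) = 3.253×10^-4 K/W
R_carbon steel pipe wall = ln(35/27)/(2π×46.9×12) = 7.339×10^-5 K/W
R_expanded polystyrene = ln(80/35)/(2π×0.0309×12) = 0.3548 K/W
R_outer film = 1/(h_o·2πr_oL) = 1/(24.8×2π×0.08×12) = 0.006685 K/W
R_total = 0.3619 K/W
Q = ΔT/R_total = 46/0.3619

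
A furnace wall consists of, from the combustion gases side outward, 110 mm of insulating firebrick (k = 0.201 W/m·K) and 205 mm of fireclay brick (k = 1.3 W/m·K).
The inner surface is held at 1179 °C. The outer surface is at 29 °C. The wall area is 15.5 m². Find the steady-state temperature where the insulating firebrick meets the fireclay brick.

Using the resistance-network approach (series):
R_insulating firebrick = L/(kA) = 0.11/(0.201×15.5) = 0.03531 K/W
R_fireclay brick = L/(kA) = 0.205/(1.3×15.5) = 0.01017 K/W
R_total = 0.04548 K/W;  Q = ΔT/R_total = 1150/0.04548 = 25290 W
T_interface = T_inner − Q·ΣR(inner→interface) = 1179 − 25300×0.03531

T ≈ 286 °C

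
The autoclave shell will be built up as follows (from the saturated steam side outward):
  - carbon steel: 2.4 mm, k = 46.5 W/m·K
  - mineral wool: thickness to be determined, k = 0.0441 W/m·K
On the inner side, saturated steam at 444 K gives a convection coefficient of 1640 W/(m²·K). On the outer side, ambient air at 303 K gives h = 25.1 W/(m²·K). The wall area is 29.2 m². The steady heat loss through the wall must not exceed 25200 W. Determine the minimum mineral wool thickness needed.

Treating each layer as a thermal resistance in series:
R_inner film = 1/(h_i·A) = 1/(1640×29.2) = 2.088×10^-5 K/W
R_carbon steel = L/(kA) = 0.0024/(46.5×29.2) = 1.768×10^-6 K/W
R_outer film = 1/(h_o·A) = 1/(25.1×29.2) = 0.001364 K/W
Sum of the known resistances R_other = 0.001387 K/W
Required total resistance R_tot = ΔT/Q_allow = 141/25200 = 0.005595 K/W
R_mineral wool = R_tot − R_other = 0.004208 K/W
L = R·k·A = 0.004208×0.0441×29.2

L ≈ 5.42 mm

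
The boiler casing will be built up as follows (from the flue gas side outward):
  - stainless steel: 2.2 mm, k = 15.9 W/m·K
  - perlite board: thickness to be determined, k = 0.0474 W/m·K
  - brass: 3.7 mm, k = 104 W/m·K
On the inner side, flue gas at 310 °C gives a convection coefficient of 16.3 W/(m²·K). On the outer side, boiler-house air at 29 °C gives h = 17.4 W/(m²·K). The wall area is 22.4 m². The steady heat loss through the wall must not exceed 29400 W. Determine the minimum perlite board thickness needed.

Series thermal resistances:
R_inner film = 1/(h_i·A) = 1/(16.3×22.4) = 0.002739 K/W
R_stainless steel = L/(kA) = 0.0022/(15.9×22.4) = 6.177×10^-6 K/W
R_brass = L/(kA) = 0.0037/(104×22.4) = 1.588×10^-6 K/W
R_outer film = 1/(h_o·A) = 1/(17.4×22.4) = 0.002566 K/W
Sum of the known resistances R_other = 0.005312 K/W
Required total resistance R_tot = ΔT/Q_allow = 281/29400 = 0.009558 K/W
R_perlite board = R_tot − R_other = 0.004246 K/W
L = R·k·A = 0.004246×0.0474×22.4

L ≈ 4.51 mm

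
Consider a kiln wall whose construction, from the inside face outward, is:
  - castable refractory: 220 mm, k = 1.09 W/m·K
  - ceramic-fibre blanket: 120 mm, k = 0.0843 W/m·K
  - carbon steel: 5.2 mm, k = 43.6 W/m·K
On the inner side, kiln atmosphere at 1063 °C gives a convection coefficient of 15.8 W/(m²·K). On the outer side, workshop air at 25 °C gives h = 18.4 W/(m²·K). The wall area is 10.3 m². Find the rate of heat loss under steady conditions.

Q ≈ 6130 W

Series thermal resistances:
R_inner film = 1/(h_i·A) = 1/(15.8×10.3) = 0.006145 K/W
R_castable refractory = L/(kA) = 0.22/(1.09×10.3) = 0.0196 K/W
R_ceramic-fibre blanket = L/(kA) = 0.12/(0.0843×10.3) = 0.1382 K/W
R_carbon steel = L/(kA) = 0.0052/(43.6×10.3) = 1.158×10^-5 K/W
R_outer film = 1/(h_o·A) = 1/(18.4×10.3) = 0.005276 K/W
R_total = 0.1692 K/W
Q = ΔT / R_total = 1038 / 0.1692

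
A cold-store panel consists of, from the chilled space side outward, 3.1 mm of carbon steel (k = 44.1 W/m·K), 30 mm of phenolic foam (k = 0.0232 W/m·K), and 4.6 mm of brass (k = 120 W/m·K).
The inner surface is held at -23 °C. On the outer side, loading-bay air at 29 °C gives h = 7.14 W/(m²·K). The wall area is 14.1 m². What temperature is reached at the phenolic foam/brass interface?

Treating each layer as a thermal resistance in series:
R_carbon steel = L/(kA) = 0.0031/(44.1×14.1) = 4.985×10^-6 K/W
R_phenolic foam = L/(kA) = 0.03/(0.0232×14.1) = 0.09171 K/W
R_brass = L/(kA) = 0.0046/(120×14.1) = 2.719×10^-6 K/W
R_outer film = 1/(h_o·A) = 1/(7.14×14.1) = 0.009933 K/W
R_total = 0.1017 K/W;  Q = ΔT/R_total = 52/0.1017 = 511.6 W
T_interface = T_inner + Q·ΣR(inner→interface) = -23 + 512×0.09171

T ≈ 23.9 °C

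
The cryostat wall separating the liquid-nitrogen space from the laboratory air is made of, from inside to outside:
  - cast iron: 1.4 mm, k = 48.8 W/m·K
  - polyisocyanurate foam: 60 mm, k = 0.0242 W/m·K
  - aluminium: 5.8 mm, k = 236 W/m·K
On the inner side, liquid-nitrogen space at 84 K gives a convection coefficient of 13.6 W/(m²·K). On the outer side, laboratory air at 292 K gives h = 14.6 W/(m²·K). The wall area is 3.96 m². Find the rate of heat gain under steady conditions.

Q ≈ 314 W

Series thermal resistances:
R_inner film = 1/(h_i·A) = 1/(13.6×3.96) = 0.01857 K/W
R_cast iron = L/(kA) = 0.0014/(48.8×3.96) = 7.245×10^-6 K/W
R_polyisocyanurate foam = L/(kA) = 0.06/(0.0242×3.96) = 0.6261 K/W
R_aluminium = L/(kA) = 0.0058/(236×3.96) = 6.206×10^-6 K/W
R_outer film = 1/(h_o·A) = 1/(14.6×3.96) = 0.0173 K/W
R_total = 0.662 K/W
Q = ΔT / R_total = 208 / 0.662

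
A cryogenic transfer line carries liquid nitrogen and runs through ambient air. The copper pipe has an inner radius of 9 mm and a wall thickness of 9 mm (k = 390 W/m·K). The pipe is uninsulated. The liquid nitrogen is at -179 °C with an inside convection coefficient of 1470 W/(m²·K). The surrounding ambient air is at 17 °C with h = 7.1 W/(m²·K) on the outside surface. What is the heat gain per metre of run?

Per-layer cylindrical resistances, series-summed:
R_inner film = 1/(h_i·2πr₁L) = 1/(1470×2π×0.009×1) = 0.01203 K/W
R_copper pipe wall = ln(18/9)/(2π×390×1) = 2.829×10^-4 K/W
R_outer film = 1/(h_o·2πr_oL) = 1/(7.1×2π×0.018×1) = 1.245 K/W
R_total = 1.258 K/W
Q = ΔT/R_total = 196/1.258

q′ ≈ 156 W/m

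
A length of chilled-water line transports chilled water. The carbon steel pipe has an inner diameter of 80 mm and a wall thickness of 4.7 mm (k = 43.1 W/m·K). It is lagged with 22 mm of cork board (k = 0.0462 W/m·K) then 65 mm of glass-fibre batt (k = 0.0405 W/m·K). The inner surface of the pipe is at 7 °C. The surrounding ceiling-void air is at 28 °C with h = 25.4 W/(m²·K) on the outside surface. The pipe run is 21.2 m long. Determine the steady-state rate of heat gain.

Cylindrical conduction, so R = ln(r₂/r₁)/(2πkL) per layer, in series:
R_carbon steel pipe wall = ln(44.7/40)/(2π×43.1×21.2) = 1.935×10^-5 K/W
R_cork board = ln(66.7/44.7)/(2π×0.0462×21.2) = 0.06504 K/W
R_glass-fibre batt = ln(131.7/66.7)/(2π×0.0405×21.2) = 0.1261 K/W
R_outer film = 1/(h_o·2πr_oL) = 1/(25.4×2π×0.1317×21.2) = 0.002244 K/W
R_total = 0.1934 K/W
Q = ΔT/R_total = 21/0.1934

Q ≈ 109 W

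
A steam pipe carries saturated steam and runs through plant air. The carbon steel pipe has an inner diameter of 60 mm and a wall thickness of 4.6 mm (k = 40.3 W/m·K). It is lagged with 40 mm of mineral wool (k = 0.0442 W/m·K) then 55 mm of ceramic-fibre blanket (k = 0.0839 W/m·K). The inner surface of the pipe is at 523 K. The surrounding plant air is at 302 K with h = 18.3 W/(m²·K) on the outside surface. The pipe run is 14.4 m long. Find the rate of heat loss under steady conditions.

Q ≈ 820 W

Cylindrical conduction, so R = ln(r₂/r₁)/(2πkL) per layer, in series:
R_carbon steel pipe wall = ln(34.6/30)/(2π×40.3×14.4) = 3.912×10^-5 K/W
R_mineral wool = ln(74.6/34.6)/(2π×0.0442×14.4) = 0.1921 K/W
R_ceramic-fibre blanket = ln(129.6/74.6)/(2π×0.0839×14.4) = 0.07276 K/W
R_outer film = 1/(h_o·2πr_oL) = 1/(18.3×2π×0.1296×14.4) = 0.00466 K/W
R_total = 0.2696 K/W
Q = ΔT/R_total = 221/0.2696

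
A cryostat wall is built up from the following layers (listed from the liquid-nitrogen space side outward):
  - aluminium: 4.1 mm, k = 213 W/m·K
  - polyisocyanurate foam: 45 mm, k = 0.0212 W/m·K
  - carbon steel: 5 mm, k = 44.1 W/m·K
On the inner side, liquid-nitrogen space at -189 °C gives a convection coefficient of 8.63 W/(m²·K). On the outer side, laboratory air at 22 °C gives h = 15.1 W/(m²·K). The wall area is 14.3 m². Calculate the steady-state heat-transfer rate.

Series thermal resistances:
R_inner film = 1/(h_i·A) = 1/(8.63×14.3) = 0.008103 K/W
R_aluminium = L/(kA) = 0.0041/(213×14.3) = 1.346×10^-6 K/W
R_polyisocyanurate foam = L/(kA) = 0.045/(0.0212×14.3) = 0.1484 K/W
R_carbon steel = L/(kA) = 0.005/(44.1×14.3) = 7.929×10^-6 K/W
R_outer film = 1/(h_o·A) = 1/(15.1×14.3) = 0.004631 K/W
R_total = 0.1612 K/W
Q = ΔT / R_total = 211 / 0.1612

Q ≈ 1310 W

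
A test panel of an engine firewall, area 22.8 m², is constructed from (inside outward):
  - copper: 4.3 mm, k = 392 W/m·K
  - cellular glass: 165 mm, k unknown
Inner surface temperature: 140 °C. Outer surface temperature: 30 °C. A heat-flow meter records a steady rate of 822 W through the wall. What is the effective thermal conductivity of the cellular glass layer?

Model the wall as resistances in series:
R_copper = L/(kA) = 0.0043/(392×22.8) = 4.811×10^-7 K/W
Sum of known resistances R_other = 4.811×10^-7 K/W
Total R = ΔT/Q = 110/822 = 0.1338 K/W
R_cellular glass = R_total − R_other = 0.1338 K/W
k = L/(R·A) = 0.165/(0.1338×22.8)

k ≈ 0.0541 W/(m·K)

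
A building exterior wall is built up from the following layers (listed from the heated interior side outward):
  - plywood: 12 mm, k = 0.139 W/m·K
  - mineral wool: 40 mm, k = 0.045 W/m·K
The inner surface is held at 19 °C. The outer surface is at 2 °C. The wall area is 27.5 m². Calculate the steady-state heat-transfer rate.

Q ≈ 479 W

Using the resistance-network approach (series):
R_plywood = L/(kA) = 0.012/(0.139×27.5) = 0.003139 K/W
R_mineral wool = L/(kA) = 0.04/(0.045×27.5) = 0.03232 K/W
R_total = 0.03546 K/W
Q = ΔT / R_total = 17 / 0.03546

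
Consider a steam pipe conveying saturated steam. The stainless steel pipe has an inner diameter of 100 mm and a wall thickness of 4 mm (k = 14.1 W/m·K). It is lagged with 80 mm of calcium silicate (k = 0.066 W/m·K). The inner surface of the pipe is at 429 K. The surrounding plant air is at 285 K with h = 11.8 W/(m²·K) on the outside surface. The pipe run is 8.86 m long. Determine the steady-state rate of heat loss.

Q ≈ 556 W

Radial resistances (cylindrical: R_cond = ln(r_o/r_i)/(2πkL), R_conv = 1/(h·2πrL)):
R_stainless steel pipe wall = ln(54/50)/(2π×14.1×8.86) = 9.805×10^-5 K/W
R_calcium silicate = ln(134/54)/(2π×0.066×8.86) = 0.2474 K/W
R_outer film = 1/(h_o·2πr_oL) = 1/(11.8×2π×0.134×8.86) = 0.01136 K/W
R_total = 0.2588 K/W
Q = ΔT/R_total = 144/0.2588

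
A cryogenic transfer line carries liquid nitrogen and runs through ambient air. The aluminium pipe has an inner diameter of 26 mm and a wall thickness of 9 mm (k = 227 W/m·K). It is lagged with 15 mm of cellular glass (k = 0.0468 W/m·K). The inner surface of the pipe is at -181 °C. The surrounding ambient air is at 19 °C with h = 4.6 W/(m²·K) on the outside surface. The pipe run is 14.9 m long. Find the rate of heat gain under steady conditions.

Q ≈ 1100 W

Treating each annulus and film as a series resistance:
R_aluminium pipe wall = ln(22/13)/(2π×227×14.9) = 2.476×10^-5 K/W
R_cellular glass = ln(37/22)/(2π×0.0468×14.9) = 0.1187 K/W
R_outer film = 1/(h_o·2πr_oL) = 1/(4.6×2π×0.037×14.9) = 0.06276 K/W
R_total = 0.1814 K/W
Q = ΔT/R_total = 200/0.1814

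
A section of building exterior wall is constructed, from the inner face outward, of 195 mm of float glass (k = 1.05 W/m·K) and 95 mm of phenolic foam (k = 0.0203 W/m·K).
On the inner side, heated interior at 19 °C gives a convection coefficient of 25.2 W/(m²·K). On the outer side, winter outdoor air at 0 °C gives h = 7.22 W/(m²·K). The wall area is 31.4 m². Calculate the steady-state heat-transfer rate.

Model the wall as resistances in series:
R_inner film = 1/(h_i·A) = 1/(25.2×31.4) = 0.001264 K/W
R_float glass = L/(kA) = 0.195/(1.05×31.4) = 0.005914 K/W
R_phenolic foam = L/(kA) = 0.095/(0.0203×31.4) = 0.149 K/W
R_outer film = 1/(h_o·A) = 1/(7.22×31.4) = 0.004411 K/W
R_total = 0.1606 K/W
Q = ΔT / R_total = 19 / 0.1606

Q ≈ 118 W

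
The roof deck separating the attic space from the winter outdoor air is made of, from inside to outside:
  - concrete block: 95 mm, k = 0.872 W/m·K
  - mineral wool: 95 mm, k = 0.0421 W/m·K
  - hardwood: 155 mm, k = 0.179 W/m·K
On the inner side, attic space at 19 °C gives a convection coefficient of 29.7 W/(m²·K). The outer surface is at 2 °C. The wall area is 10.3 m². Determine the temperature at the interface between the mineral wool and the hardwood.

Using the resistance-network approach (series):
R_inner film = 1/(h_i·A) = 1/(29.7×10.3) = 0.003269 K/W
R_concrete block = L/(kA) = 0.095/(0.872×10.3) = 0.01058 K/W
R_mineral wool = L/(kA) = 0.095/(0.0421×10.3) = 0.2191 K/W
R_hardwood = L/(kA) = 0.155/(0.179×10.3) = 0.08407 K/W
R_total = 0.317 K/W;  Q = ΔT/R_total = 17/0.317 = 53.63 W
T_interface = T_inner − Q·ΣR(inner→interface) = 19 − 53.6×0.2329

T ≈ 6.51 °C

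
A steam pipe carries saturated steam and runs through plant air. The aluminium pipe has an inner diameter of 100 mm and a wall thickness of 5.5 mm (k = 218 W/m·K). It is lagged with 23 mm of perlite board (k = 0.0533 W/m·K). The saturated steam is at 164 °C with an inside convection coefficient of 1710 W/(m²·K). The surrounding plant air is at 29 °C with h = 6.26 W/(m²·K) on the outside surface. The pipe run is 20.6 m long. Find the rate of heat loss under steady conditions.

Treating each annulus and film as a series resistance:
R_inner film = 1/(h_i·2πr₁L) = 1/(1710×2π×0.05×20.6) = 9.036×10^-5 K/W
R_aluminium pipe wall = ln(55.5/50)/(2π×218×20.6) = 3.699×10^-6 K/W
R_perlite board = ln(78.5/55.5)/(2π×0.0533×20.6) = 0.05026 K/W
R_outer film = 1/(h_o·2πr_oL) = 1/(6.26×2π×0.0785×20.6) = 0.01572 K/W
R_total = 0.06607 K/W
Q = ΔT/R_total = 135/0.06607

Q ≈ 2040 W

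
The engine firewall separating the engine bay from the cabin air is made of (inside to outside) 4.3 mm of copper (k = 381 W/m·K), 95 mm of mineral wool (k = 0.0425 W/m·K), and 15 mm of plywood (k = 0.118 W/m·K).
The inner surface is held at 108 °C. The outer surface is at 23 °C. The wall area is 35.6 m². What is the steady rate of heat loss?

Thermal resistances in series:
R_copper = L/(kA) = 0.0043/(381×35.6) = 3.17×10^-7 K/W
R_mineral wool = L/(kA) = 0.095/(0.0425×35.6) = 0.06279 K/W
R_plywood = L/(kA) = 0.015/(0.118×35.6) = 0.003571 K/W
R_total = 0.06636 K/W
Q = ΔT / R_total = 85 / 0.06636

Q ≈ 1280 W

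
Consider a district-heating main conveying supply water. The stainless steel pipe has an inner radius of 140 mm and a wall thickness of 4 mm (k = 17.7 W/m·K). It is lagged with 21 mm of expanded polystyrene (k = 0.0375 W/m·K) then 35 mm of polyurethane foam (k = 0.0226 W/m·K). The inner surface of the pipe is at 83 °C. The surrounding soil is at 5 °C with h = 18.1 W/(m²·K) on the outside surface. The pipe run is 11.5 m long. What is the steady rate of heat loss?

For a radial system each layer contributes R = ln(r_out/r_in)/(2πkL); films add R = 1/(hA).
R_stainless steel pipe wall = ln(144/140)/(2π×17.7×11.5) = 2.203×10^-5 K/W
R_expanded polystyrene = ln(165/144)/(2π×0.0375×11.5) = 0.05024 K/W
R_polyurethane foam = ln(200/165)/(2π×0.0226×11.5) = 0.1178 K/W
R_outer film = 1/(h_o·2πr_oL) = 1/(18.1×2π×0.2×11.5) = 0.003823 K/W
R_total = 0.1719 K/W
Q = ΔT/R_total = 78/0.1719

Q ≈ 454 W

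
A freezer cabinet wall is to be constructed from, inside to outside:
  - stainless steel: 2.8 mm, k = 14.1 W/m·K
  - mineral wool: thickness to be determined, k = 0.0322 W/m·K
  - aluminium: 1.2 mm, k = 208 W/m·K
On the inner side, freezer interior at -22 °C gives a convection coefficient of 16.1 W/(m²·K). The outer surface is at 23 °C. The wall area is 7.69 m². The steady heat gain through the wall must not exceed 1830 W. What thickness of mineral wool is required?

Treating each layer as a thermal resistance in series:
R_inner film = 1/(h_i·A) = 1/(16.1×7.69) = 0.008077 K/W
R_stainless steel = L/(kA) = 0.0028/(14.1×7.69) = 2.582×10^-5 K/W
R_aluminium = L/(kA) = 0.0012/(208×7.69) = 7.502×10^-7 K/W
Sum of the known resistances R_other = 0.008104 K/W
Required total resistance R_tot = ΔT/Q_allow = 45/1830 = 0.02459 K/W
R_mineral wool = R_tot − R_other = 0.01649 K/W
L = R·k·A = 0.01649×0.0322×7.69

L ≈ 4.08 mm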